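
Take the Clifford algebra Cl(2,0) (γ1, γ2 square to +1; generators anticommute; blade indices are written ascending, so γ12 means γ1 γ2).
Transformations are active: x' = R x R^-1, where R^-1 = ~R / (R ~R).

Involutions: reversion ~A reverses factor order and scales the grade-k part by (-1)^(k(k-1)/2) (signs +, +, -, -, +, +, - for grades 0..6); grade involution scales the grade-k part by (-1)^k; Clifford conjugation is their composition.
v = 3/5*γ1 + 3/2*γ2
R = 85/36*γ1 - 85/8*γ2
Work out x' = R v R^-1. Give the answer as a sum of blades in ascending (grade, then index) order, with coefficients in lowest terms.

~R = 85/36*γ1 - 85/8*γ2, and R ~R = 614125/5184, so R^-1 = ~R / (614125/5184).
R v = -697/48 + 119/12*γ12
Answer: -501/425*γ1 + 939/850*γ2


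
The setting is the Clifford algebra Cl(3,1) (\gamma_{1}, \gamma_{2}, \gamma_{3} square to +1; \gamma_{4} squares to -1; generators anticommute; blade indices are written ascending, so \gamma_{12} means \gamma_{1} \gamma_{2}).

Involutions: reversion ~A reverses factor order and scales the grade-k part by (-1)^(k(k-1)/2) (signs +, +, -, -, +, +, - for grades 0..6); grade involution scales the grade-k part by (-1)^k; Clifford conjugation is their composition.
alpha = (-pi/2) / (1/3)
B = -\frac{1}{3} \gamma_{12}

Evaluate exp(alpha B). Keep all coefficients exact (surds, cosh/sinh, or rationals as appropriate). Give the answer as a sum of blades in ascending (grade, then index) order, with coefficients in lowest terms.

B^2 = (-\frac{1}{3})^2*(\gamma_{12})^2 = \frac{1}{9}*(-1) = -\frac{1}{9} (a basis 2-blade squares to minus the product of its generators' squares).
B^2 = -\frac{1}{9} — circular case — the even/odd split gives cos and sin: l = \frac{1}{3}, alpha*l = - \frac{\pi}{2}, so exp(alpha B) = cos(- \frac{\pi}{2}) + (sin(- \frac{\pi}{2})/(\frac{1}{3}))*B = 0 + (-3)*B.
Answer: \gamma_{12}


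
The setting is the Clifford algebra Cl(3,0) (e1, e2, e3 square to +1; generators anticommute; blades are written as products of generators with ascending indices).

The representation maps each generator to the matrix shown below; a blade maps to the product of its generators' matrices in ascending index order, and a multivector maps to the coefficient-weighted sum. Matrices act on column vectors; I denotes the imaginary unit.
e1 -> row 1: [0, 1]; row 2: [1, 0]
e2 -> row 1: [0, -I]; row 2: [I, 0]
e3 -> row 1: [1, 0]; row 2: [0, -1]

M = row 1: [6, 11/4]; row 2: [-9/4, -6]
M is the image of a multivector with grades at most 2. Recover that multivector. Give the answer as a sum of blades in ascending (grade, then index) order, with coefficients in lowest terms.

Method: 1, rho(e1), rho(e2), rho(e3) form a trace-orthogonal basis of the 2x2 complex matrices (tr(X Y) = 2 if X = Y, else 0), so M = m0*1 + m1*rho(e1) + m2*rho(e2) + m3*rho(e3) with m0 = tr(M)/2 = 0, m1 = tr(M rho(e1))/2 = 1/4, m2 = tr(M rho(e2))/2 = 5*I/2, m3 = tr(M rho(e3))/2 = 6.
Multiplying table entries, the bivector images are rho(e1 e2) = I*rho(e3), rho(e1 e3) = -I*rho(e2), rho(e2 e3) = I*rho(e1); with real blade coefficients the real parts of m0..m3 are the coefficients of 1, e1, e2, e3 and the imaginary parts give the bivectors (e2 e3: Im m1, e1 e3: -Im m2, e1 e2: Im m3).
Answer: 1/4*e1 + 6*e3 - 5/2*e1 e3


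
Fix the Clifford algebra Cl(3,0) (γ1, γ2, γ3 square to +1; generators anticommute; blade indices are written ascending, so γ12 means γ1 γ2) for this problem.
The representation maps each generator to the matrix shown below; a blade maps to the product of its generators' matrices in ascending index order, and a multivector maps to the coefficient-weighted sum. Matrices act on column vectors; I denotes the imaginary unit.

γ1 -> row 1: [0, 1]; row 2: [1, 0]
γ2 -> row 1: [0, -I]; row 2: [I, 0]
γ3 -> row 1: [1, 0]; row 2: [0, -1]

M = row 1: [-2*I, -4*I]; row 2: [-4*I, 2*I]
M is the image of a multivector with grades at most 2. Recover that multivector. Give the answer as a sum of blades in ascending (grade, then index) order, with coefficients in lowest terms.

Method: 1, rho(γ1), rho(γ2), rho(γ3) form a trace-orthogonal basis of the 2x2 complex matrices (tr(X Y) = 2 if X = Y, else 0), so M = m0*1 + m1*rho(γ1) + m2*rho(γ2) + m3*rho(γ3) with m0 = tr(M)/2 = 0, m1 = tr(M rho(γ1))/2 = -4*I, m2 = tr(M rho(γ2))/2 = 0, m3 = tr(M rho(γ3))/2 = -2*I.
Multiplying table entries, the bivector images are rho(γ12) = I*rho(γ3), rho(γ13) = -I*rho(γ2), rho(γ23) = I*rho(γ1); with real blade coefficients the real parts of m0..m3 are the coefficients of 1, γ1, γ2, γ3 and the imaginary parts give the bivectors (γ23: Im m1, γ13: -Im m2, γ12: Im m3).
Answer: -2*γ12 - 4*γ23


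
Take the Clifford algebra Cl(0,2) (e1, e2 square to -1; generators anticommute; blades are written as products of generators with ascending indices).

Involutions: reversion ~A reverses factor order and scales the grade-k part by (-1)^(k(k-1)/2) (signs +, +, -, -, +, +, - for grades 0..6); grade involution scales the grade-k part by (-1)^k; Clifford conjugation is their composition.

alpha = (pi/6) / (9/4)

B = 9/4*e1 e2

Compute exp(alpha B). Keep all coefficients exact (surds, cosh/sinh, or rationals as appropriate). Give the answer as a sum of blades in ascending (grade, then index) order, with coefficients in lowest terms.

B^2 = (9/4)^2*(e1 e2)^2 = 81/16*(-1) = -81/16 (a basis 2-blade squares to minus the product of its generators' squares).
B^2 = -81/16 — B^2 < 0, so the exponential closes trigonometrically: l = 9/4, alpha*l = pi/6, so exp(alpha B) = cos(pi/6) + (sin(pi/6)/(9/4))*B = sqrt(3)/2 + (2/9)*B.
Answer: sqrt(3)/2 + 1/2*e1 e2


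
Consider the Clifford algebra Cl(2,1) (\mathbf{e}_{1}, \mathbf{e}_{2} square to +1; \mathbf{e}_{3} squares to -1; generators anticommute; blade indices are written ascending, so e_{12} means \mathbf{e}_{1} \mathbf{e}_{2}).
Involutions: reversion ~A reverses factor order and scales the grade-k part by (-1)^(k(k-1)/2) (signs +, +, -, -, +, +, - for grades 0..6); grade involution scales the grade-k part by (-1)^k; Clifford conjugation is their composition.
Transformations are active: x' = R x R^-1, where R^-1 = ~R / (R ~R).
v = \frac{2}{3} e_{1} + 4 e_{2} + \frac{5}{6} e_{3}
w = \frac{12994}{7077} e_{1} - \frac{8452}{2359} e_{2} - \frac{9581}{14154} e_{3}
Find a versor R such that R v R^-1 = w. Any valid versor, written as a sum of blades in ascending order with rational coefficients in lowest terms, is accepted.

Take R = v + w = \frac{5904}{2359} e_{1} + \frac{984}{2359} e_{2} + \frac{369}{2359} e_{3}. Because q(v) = q(w) = \frac{63}{4}, conjugation by R sends v exactly to w.
Answer: \frac{5904}{2359} e_{1} + \frac{984}{2359} e_{2} + \frac{369}{2359} e_{3}


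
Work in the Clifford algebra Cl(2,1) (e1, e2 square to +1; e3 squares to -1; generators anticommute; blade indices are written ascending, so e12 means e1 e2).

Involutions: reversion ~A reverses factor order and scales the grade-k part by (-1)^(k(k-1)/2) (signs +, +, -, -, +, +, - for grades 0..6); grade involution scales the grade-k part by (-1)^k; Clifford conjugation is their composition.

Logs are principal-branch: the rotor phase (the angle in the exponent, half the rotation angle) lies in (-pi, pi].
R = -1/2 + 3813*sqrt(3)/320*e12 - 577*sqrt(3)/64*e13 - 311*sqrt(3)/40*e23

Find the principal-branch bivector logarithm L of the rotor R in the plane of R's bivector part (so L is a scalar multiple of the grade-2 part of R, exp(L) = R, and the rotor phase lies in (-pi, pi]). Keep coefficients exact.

The scalar part of R is -1/2, and that scalar determines the rotor phase on the principal branch; recovering the unit plane as bivector-part over sine of the phase gives L = phase * plane.
Concretely: cos(phase) = -1/2 gives phase = ±2*pi/3, and since phase/sin(phase) is even the sign is immaterial: L = (phase/sin(phase)) * <R>_2 = (4*sqrt(3)*pi/9) * <R>_2.
Answer: 1271*pi/80*e12 - 577*pi/48*e13 - 311*pi/30*e23


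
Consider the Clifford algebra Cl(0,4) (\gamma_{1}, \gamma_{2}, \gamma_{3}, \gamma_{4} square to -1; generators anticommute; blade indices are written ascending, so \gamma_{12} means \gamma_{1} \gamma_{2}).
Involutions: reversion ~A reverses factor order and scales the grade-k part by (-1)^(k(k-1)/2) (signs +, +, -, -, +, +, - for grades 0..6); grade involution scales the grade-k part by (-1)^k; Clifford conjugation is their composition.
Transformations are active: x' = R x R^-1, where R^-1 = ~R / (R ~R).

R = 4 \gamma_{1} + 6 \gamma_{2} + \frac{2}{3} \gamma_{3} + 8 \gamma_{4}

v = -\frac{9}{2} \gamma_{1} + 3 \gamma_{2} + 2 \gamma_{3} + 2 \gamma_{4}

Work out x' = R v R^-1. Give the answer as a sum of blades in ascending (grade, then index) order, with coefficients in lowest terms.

~R = 4 \gamma_{1} + 6 \gamma_{2} + \frac{2}{3} \gamma_{3} + 8 \gamma_{4}, and R ~R = -\frac{1048}{9}, so R^-1 = ~R / (-\frac{1048}{9}).
R v = -\frac{52}{3} + 39 \gamma_{12} + 11 \gamma_{13} + 44 \gamma_{14} + 10 \gamma_{23} - 12 \gamma_{24} - \frac{44}{3} \gamma_{34}
Answer: \frac{1491}{262} \gamma_{1} - \frac{159}{131} \gamma_{2} - \frac{236}{131} \gamma_{3} + \frac{50}{131} \gamma_{4}


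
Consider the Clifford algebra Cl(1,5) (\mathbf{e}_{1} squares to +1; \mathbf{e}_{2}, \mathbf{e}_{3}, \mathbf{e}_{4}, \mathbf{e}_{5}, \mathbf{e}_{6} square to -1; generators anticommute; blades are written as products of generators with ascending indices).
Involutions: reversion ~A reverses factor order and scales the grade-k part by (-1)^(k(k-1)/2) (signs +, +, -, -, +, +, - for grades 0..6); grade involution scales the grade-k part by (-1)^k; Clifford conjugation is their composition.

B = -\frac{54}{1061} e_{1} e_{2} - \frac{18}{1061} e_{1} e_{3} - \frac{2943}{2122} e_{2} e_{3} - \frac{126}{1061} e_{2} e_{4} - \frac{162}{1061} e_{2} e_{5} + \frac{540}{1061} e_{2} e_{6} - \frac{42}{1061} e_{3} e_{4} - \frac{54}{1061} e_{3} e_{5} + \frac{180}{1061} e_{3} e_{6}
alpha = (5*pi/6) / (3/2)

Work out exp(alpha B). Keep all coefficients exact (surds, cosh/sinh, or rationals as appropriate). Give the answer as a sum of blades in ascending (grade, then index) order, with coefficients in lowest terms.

B^2 term by term: the squares give (-\frac{54}{1061})^2*(e_{1} e_{2})^2 + (-\frac{18}{1061})^2*(e_{1} e_{3})^2 + (-\frac{2943}{2122})^2*(e_{2} e_{3})^2 + (-\frac{126}{1061})^2*(e_{2} e_{4})^2 + (-\frac{162}{1061})^2*(e_{2} e_{5})^2 + (\frac{540}{1061})^2*(e_{2} e_{6})^2 + (-\frac{42}{1061})^2*(e_{3} e_{4})^2 + (-\frac{54}{1061})^2*(e_{3} e_{5})^2 + (\frac{180}{1061})^2*(e_{3} e_{6})^2 = \frac{2916}{1125721}*(+1) + \frac{324}{1125721}*(+1) + \frac{8661249}{4502884}*(-1) + \frac{15876}{1125721}*(-1) + \frac{26244}{1125721}*(-1) + \frac{291600}{1125721}*(-1) + \frac{1764}{1125721}*(-1) + \frac{2916}{1125721}*(-1) + \frac{32400}{1125721}*(-1) = -\frac{9}{4} (each basis 2-blade squares to minus the product of its generators' squares); cross terms between blades sharing an index anticommute and cancel; the commuting (index-disjoint) pairs give grade-4 terms 2*c*c'*(blade product), which cancel blade by blade — e_{1} e_{2} e_{3} e_{4}: \frac{4536}{1125721} - \frac{4536}{1125721} = 0; e_{1} e_{2} e_{3} e_{5}: \frac{5832}{1125721} - \frac{5832}{1125721} = 0; e_{1} e_{2} e_{3} e_{6}: -\frac{19440}{1125721} + \frac{19440}{1125721} = 0; e_{2} e_{3} e_{4} e_{5}: -\frac{13608}{1125721} + \frac{13608}{1125721} = 0; e_{2} e_{3} e_{4} e_{6}: \frac{45360}{1125721} - \frac{45360}{1125721} = 0; e_{2} e_{3} e_{5} e_{6}: \frac{58320}{1125721} - \frac{58320}{1125721} = 0 — confirming B is simple. So B^2 = -\frac{9}{4}.
B^2 = -\frac{9}{4} — since the square is negative, the closed form is circular: l = \frac{3}{2}, alpha*l = \frac{5 \pi}{6}, so exp(alpha B) = cos(\frac{5 \pi}{6}) + (sin(\frac{5 \pi}{6})/(\frac{3}{2}))*B = - \frac{\sqrt{3}}{2} + (\frac{1}{3})*B.
Answer: - \frac{\sqrt{3}}{2} - \frac{18}{1061} e_{1} e_{2} - \frac{6}{1061} e_{1} e_{3} - \frac{981}{2122} e_{2} e_{3} - \frac{42}{1061} e_{2} e_{4} - \frac{54}{1061} e_{2} e_{5} + \frac{180}{1061} e_{2} e_{6} - \frac{14}{1061} e_{3} e_{4} - \frac{18}{1061} e_{3} e_{5} + \frac{60}{1061} e_{3} e_{6}


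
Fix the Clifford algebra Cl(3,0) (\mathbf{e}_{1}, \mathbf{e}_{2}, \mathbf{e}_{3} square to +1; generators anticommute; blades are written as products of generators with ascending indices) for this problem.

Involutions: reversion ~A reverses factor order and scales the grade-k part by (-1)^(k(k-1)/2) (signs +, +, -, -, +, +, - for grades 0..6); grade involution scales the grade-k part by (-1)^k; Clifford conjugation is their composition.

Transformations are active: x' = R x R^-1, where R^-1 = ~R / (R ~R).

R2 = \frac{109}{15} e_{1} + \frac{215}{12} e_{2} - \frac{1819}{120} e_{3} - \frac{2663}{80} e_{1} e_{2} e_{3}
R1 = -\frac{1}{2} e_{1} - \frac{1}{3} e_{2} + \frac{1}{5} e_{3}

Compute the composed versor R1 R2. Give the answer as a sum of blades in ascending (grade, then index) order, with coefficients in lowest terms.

Distribute over the terms of R1 (each basis-blade product reordered to ascending indices, repeated generators contracted through their squares):
(-\frac{1}{2} e_{1}) R2 = -\frac{109}{30} - \frac{215}{24} e_{1} e_{2} + \frac{1819}{240} e_{1} e_{3} + \frac{2663}{160} e_{2} e_{3}
(-\frac{1}{3} e_{2}) R2 = -\frac{215}{36} + \frac{109}{45} e_{1} e_{2} - \frac{2663}{240} e_{1} e_{3} + \frac{1819}{360} e_{2} e_{3}
(\frac{1}{5} e_{3}) R2 = -\frac{1819}{600} - \frac{2663}{400} e_{1} e_{2} - \frac{109}{75} e_{1} e_{3} - \frac{43}{12} e_{2} e_{3}
Summing the partial products and collecting blades:
Answer: -\frac{22747}{1800} - \frac{47497}{3600} e_{1} e_{2} - \frac{497}{100} e_{1} e_{3} + \frac{26083}{1440} e_{2} e_{3}


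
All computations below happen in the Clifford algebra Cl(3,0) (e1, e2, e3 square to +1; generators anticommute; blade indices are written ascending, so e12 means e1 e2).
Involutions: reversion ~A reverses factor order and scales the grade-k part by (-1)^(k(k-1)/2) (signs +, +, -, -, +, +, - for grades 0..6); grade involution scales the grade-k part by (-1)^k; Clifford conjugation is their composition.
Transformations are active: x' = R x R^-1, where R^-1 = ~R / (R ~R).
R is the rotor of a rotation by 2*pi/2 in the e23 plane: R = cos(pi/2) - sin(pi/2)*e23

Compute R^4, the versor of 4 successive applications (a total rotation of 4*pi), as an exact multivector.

Half-angle bookkeeping: 4 applications in e23 add up to rotor phase 4*pi/2 = 2*pi, so R^4 = cos(2*pi) - sin(2*pi)*e23.
cos(2*pi) = 1 and sin(2*pi) = 0, so R^4 = 1. The total rotation 4*pi is 2 full turns, so every vector returns to itself, yet the rotor is +1, back on the identity sheet (an even number of 2*pi turns).
Answer: 1


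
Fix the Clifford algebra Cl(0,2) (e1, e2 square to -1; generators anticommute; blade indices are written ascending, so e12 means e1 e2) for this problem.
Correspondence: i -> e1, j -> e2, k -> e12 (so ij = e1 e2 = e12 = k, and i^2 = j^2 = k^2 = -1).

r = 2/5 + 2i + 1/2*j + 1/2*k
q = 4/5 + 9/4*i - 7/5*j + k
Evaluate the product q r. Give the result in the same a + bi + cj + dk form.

In blades: q = 4/5 + 9/4*e1 - 7/5*e2 + e12, r = 2/5 + 2*e1 + 1/2*e2 + 1/2*e12.
Distribute q over r term by term (generator squares from the signature, products reordered to ascending indices): (4/5)*r = 8/25 + 8/5*e1 + 2/5*e2 + 2/5*e12; (9/4*e1)*r = -9/2 + 9/10*e1 - 9/8*e2 + 9/8*e12; (-7/5*e2)*r = 7/10 - 7/10*e1 - 14/25*e2 + 14/5*e12; (e12)*r = -1/2 - 1/2*e1 + 2*e2 + 2/5*e12.
Sum: -199/50 + 13/10*e1 + 143/200*e2 + 189/40*e12; translating back through the correspondence:
Answer: -199/50 + 13/10*i + 143/200*j + 189/40*k


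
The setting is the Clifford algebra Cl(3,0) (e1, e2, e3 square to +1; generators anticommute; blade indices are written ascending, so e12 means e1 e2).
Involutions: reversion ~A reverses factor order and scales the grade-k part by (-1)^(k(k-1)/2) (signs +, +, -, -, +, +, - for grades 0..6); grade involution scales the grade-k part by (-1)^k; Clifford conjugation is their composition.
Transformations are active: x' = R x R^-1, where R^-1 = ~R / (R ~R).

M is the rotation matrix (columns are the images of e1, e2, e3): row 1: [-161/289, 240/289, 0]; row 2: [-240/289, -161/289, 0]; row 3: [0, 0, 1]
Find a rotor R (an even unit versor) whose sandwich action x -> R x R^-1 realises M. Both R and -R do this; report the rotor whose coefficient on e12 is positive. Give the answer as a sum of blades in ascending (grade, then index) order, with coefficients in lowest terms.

Method: write R = a + b12*e12 + b13*e13 + b23*e23 with a^2 + b12^2 + b13^2 + b23^2 = 1 (so R^-1 = ~R). Expanding the columns R e_j ~R gives tr M = 4a^2 - 1 and, from the antisymmetric part, M21 - M12 = -4a*b12, M13 - M31 = 4a*b13, M32 - M23 = -4a*b23.
Here tr M = -33/289, so a^2 = (1 + tr M)/4 = 64/289 and a = ±8/17. Taking a = 8/17: M21 - M12 = -480/289, M13 - M31 = 0, M32 - M23 = 0, giving b12 = 15/17, b13 = 0, b23 = 0, i.e. R = 8/17 + 15/17*e12.
Its e12 coefficient is already positive.
Answer: 8/17 + 15/17*e12. Sheet selection: the two-to-one cover makes ±R indistinguishable at the matrix level (trace -33/289), so uniqueness comes from the required sign on e12.


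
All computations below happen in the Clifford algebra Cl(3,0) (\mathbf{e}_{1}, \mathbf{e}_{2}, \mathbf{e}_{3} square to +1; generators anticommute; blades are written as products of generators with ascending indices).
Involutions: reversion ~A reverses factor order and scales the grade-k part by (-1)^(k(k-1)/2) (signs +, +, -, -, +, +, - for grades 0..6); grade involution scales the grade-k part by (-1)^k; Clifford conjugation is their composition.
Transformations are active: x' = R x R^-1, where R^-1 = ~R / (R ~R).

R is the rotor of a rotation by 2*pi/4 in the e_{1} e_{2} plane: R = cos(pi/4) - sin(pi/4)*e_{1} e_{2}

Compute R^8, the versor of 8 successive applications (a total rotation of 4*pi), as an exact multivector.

Because a rotor carries half the rotation angle, composing 8 copies of this e_{1} e_{2}-plane rotor multiplies the phase: 8*(pi/4) = 2 \pi, hence R^8 = cos(2 \pi) - sin(2 \pi)*e_{1} e_{2}.
cos(2 \pi) = 1 and sin(2 \pi) = 0, so R^8 = 1. The total rotation 4*pi is 2 full turns, so every vector returns to itself, yet the rotor is +1, back on the identity sheet (an even number of 2*pi turns).
Answer: 1


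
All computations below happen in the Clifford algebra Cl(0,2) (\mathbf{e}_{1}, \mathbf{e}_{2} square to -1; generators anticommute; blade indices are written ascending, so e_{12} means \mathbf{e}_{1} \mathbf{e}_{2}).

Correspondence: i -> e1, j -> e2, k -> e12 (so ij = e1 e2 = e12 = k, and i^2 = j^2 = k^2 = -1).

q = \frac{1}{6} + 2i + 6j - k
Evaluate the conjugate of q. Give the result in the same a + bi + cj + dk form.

In blades: q = \frac{1}{6} + 2 e_{1} + 6 e_{2} - e_{12}.
Conjugation here is Clifford conjugation: the scalar is fixed and the grade-1 and grade-2 blades all flip sign, giving \frac{1}{6} - 2 e_{1} - 6 e_{2} + e_{12}; translating back:
Answer: \frac{1}{6} - 2i - 6j + k


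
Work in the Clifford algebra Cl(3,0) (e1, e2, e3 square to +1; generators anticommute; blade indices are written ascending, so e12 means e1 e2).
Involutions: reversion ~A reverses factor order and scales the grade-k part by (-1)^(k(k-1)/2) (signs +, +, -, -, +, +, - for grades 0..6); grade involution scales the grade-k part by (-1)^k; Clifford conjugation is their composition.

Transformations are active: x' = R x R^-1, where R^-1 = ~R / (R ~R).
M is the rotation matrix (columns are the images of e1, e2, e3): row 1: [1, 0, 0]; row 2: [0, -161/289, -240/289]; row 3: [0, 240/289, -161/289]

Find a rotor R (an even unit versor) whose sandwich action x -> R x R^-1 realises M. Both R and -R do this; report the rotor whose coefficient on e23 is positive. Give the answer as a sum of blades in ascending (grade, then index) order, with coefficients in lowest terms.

Method: write R = a + b12*e12 + b13*e13 + b23*e23 with a^2 + b12^2 + b13^2 + b23^2 = 1 (so R^-1 = ~R). Expanding the columns R e_j ~R gives tr M = 4a^2 - 1 and, from the antisymmetric part, M21 - M12 = -4a*b12, M13 - M31 = 4a*b13, M32 - M23 = -4a*b23.
Here tr M = -33/289, so a^2 = (1 + tr M)/4 = 64/289 and a = ±8/17. Taking a = 8/17: M21 - M12 = 0, M13 - M31 = 0, M32 - M23 = 480/289, giving b12 = 0, b13 = 0, b23 = -15/17, i.e. R = 8/17 - 15/17*e23.
Its e23 coefficient is negative, so report the other preimage -R.
Answer: -8/17 + 15/17*e23. Why the constraint matters: R and -R act identically through the sandwich — M has trace -33/289 either way — so only the sign condition on e23 picks one of the two preimages.


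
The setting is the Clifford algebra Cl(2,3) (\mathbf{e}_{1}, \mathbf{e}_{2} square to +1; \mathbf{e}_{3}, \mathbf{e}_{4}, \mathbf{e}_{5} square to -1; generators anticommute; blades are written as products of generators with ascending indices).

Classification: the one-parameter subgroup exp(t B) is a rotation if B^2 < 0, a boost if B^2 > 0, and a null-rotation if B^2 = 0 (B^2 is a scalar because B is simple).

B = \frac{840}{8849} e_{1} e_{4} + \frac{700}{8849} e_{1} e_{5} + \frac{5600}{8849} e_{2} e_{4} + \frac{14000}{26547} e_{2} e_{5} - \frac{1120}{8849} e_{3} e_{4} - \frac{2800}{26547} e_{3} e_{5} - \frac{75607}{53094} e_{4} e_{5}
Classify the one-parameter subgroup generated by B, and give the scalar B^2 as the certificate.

B^2 term by term: the squares give (\frac{840}{8849})^2*(e_{1} e_{4})^2 + (\frac{700}{8849})^2*(e_{1} e_{5})^2 + (\frac{5600}{8849})^2*(e_{2} e_{4})^2 + (\frac{14000}{26547})^2*(e_{2} e_{5})^2 + (-\frac{1120}{8849})^2*(e_{3} e_{4})^2 + (-\frac{2800}{26547})^2*(e_{3} e_{5})^2 + (-\frac{75607}{53094})^2*(e_{4} e_{5})^2 = \frac{705600}{78304801}*(+1) + \frac{490000}{78304801}*(+1) + \frac{31360000}{78304801}*(+1) + \frac{196000000}{704743209}*(+1) + \frac{1254400}{78304801}*(-1) + \frac{7840000}{704743209}*(-1) + \frac{5716418449}{2818972836}*(-1) = -\frac{49}{36} (each basis 2-blade squares to minus the product of its generators' squares); cross terms between blades sharing an index anticommute and cancel; the commuting (index-disjoint) pairs give grade-4 terms 2*c*c'*(blade product), which cancel blade by blade — e_{1} e_{2} e_{4} e_{5}: -\frac{7840000}{78304801} + \frac{7840000}{78304801} = 0; e_{1} e_{3} e_{4} e_{5}: \frac{1568000}{78304801} - \frac{1568000}{78304801} = 0; e_{2} e_{3} e_{4} e_{5}: \frac{31360000}{234914403} - \frac{31360000}{234914403} = 0 — confirming B is simple. So B^2 = -\frac{49}{36}.
Answer: rotation, certificate B^2 = -\frac{49}{36}. The scalar -\frac{49}{36} is the complete invariant here: its sign names the subgroup type.


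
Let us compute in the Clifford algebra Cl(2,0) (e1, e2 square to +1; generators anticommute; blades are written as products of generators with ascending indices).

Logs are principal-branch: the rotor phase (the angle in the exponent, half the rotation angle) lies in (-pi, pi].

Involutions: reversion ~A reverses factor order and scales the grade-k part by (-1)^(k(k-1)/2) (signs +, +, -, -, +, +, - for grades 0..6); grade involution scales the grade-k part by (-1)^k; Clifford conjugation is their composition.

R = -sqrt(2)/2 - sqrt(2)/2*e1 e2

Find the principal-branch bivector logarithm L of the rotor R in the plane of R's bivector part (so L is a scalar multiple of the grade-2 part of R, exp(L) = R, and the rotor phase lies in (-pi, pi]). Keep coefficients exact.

The scalar part of R is -sqrt(2)/2, which fixes the principal-branch rotor phase; the unit plane is then the bivector part divided by the sine of that phase, and L is that plane scaled by the phase.
Concretely: cos(phase) = -sqrt(2)/2 gives phase = ±3*pi/4, and since phase/sin(phase) is even the sign is immaterial: L = (phase/sin(phase)) * <R>_2 = (3*sqrt(2)*pi/4) * <R>_2.
Answer: -3*pi/4*e1 e2


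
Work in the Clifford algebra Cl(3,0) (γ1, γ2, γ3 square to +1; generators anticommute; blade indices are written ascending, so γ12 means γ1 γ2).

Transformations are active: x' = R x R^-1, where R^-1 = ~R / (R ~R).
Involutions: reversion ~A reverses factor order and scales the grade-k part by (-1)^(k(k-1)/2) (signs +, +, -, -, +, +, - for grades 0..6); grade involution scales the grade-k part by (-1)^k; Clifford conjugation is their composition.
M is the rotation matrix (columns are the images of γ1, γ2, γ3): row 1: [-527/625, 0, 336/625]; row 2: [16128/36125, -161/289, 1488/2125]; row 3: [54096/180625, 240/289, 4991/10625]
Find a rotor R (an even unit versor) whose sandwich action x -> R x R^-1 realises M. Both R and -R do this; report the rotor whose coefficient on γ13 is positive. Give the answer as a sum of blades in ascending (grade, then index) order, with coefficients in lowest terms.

Method: write R = a + b12*γ12 + b13*γ13 + b23*γ23 with a^2 + b12^2 + b13^2 + b23^2 = 1 (so R^-1 = ~R). Expanding the columns R e_j ~R gives tr M = 4a^2 - 1 and, from the antisymmetric part, M21 - M12 = -4a*b12, M13 - M31 = 4a*b13, M32 - M23 = -4a*b23.
Here tr M = -168081/180625, so a^2 = (1 + tr M)/4 = 3136/180625 and a = ±56/425. Taking a = 56/425: M21 - M12 = 16128/36125, M13 - M31 = 43008/180625, M32 - M23 = 4704/36125, giving b12 = -72/85, b13 = 192/425, b23 = -21/85, i.e. R = 56/425 - 72/85*γ12 + 192/425*γ13 - 21/85*γ23.
Its γ13 coefficient is already positive.
Answer: 56/425 - 72/85*γ12 + 192/425*γ13 - 21/85*γ23. Note: both R and -R realise this M (trace -168081/180625); the covering map identifies them, and the γ13-coefficient sign is the tie-breaker.


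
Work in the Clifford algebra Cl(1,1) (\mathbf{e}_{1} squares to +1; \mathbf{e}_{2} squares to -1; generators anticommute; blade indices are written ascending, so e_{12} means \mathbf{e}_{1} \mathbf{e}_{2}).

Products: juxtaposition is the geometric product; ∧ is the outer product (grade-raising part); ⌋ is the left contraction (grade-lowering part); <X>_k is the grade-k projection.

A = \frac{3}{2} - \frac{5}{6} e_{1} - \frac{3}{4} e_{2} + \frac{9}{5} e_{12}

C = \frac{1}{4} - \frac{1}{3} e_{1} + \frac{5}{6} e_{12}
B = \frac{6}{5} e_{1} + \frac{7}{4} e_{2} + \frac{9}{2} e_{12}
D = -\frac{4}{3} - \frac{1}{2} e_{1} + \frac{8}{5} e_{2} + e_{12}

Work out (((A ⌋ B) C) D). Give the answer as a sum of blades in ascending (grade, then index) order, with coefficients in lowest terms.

step 1: \frac{673}{80} - \frac{63}{40} e_{1} - \frac{9}{8} e_{2} + \frac{27}{4} e_{12}
step 2: \frac{2641}{320} - \frac{397}{96} e_{1} + \frac{21}{32} e_{2} + \frac{799}{96} e_{12}
step 3: -\frac{1597}{960} - \frac{64933}{5760} e_{1} + \frac{59309}{4800} e_{2} - \frac{13151}{1440} e_{12}
Answer: -\frac{1597}{960} - \frac{64933}{5760} e_{1} + \frac{59309}{4800} e_{2} - \frac{13151}{1440} e_{12}


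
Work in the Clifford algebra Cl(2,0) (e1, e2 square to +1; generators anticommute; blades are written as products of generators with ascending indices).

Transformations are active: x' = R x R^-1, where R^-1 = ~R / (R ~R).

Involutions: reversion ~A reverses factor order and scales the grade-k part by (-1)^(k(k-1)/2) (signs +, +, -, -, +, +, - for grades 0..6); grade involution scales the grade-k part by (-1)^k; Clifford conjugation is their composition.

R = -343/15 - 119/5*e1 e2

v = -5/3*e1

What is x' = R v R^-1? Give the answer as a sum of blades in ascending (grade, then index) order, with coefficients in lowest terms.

~R = -343/15 + 119/5*e1 e2, and R ~R = 245098/225, so R^-1 = ~R / (245098/225).
R v = 343/9*e1 - 119/3*e2
Answer: 500/7503*e1 + 4165/2501*e2


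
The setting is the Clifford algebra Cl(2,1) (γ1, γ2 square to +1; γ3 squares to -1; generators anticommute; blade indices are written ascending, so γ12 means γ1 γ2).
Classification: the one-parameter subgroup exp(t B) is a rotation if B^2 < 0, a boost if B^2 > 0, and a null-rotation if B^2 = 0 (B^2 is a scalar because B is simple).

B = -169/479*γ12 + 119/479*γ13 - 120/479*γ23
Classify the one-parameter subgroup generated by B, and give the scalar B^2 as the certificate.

B^2 term by term: the squares give (-169/479)^2*(γ12)^2 + (119/479)^2*(γ13)^2 + (-120/479)^2*(γ23)^2 = 28561/229441*(-1) + 14161/229441*(+1) + 14400/229441*(+1) = 0 (each basis 2-blade squares to minus the product of its generators' squares); cross terms between blades sharing an index anticommute and cancel. So B^2 = 0.
Answer: null-rotation, certificate B^2 = 0. The class reads off the invariant scalar 0 directly.


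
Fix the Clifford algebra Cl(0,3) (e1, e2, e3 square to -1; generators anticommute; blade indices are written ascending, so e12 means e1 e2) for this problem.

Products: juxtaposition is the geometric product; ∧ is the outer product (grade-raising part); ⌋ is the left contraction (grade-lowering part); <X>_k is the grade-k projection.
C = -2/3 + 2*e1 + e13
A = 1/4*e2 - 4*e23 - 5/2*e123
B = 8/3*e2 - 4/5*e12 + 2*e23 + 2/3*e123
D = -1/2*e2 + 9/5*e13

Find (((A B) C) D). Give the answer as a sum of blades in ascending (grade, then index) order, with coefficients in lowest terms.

step 1: 17/3 + 112/15*e1 - 79/6*e3 - 33/10*e13
step 2: -1387/90 - 613/90*e1 - 238/45*e3 + 171/5*e13
step 3: -1539/25 - 238/25*e1 + 1387/180*e2 + 613/50*e3 + 613/180*e12 - 1387/50*e13 - 119/45*e23 + 171/10*e123
Answer: -1539/25 - 238/25*e1 + 1387/180*e2 + 613/50*e3 + 613/180*e12 - 1387/50*e13 - 119/45*e23 + 171/10*e123


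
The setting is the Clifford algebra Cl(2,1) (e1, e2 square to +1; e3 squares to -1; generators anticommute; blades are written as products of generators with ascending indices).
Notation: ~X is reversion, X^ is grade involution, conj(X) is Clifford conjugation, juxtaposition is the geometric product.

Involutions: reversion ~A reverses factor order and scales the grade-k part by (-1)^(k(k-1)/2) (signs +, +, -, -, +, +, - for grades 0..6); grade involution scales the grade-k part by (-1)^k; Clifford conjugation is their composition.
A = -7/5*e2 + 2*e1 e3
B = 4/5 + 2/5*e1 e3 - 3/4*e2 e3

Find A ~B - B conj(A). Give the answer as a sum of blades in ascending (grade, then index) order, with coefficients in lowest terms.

first term: -4/5 - 28/25*e2 - 21/20*e3 + 3/2*e1 e2 + 8/5*e1 e3 - 14/25*e1 e2 e3
second term: -4/5 + 28/25*e2 + 21/20*e3 - 3/2*e1 e2 - 8/5*e1 e3 - 14/25*e1 e2 e3
Answer: -56/25*e2 - 21/10*e3 + 3*e1 e2 + 16/5*e1 e3


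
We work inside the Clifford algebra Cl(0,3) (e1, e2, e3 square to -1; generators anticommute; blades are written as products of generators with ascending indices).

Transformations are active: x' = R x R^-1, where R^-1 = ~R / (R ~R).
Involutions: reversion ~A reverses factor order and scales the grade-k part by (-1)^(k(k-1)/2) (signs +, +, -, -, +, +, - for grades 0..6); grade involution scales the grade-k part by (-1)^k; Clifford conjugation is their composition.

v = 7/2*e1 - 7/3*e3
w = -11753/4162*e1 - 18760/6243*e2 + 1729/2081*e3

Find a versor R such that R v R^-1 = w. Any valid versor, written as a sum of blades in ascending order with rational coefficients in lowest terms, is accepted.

Equal squares first: v^2 = w^2 = -637/36. Then v + w = 1407/2081*e1 - 18760/6243*e2 - 9380/6243*e3 is a versor taking v to w, provided it is invertible.
Answer: 1407/2081*e1 - 18760/6243*e2 - 9380/6243*e3


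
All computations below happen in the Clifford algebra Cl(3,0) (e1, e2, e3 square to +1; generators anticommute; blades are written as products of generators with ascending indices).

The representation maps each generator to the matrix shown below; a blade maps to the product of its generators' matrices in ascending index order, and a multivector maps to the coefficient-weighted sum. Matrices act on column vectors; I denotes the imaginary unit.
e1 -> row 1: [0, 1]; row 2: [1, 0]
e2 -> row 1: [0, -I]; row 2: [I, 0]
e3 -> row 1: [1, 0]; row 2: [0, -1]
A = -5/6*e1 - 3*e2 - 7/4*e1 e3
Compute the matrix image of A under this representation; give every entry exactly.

Bivector images (products of the table entries): rho(e1 e3) = rho(e1)rho(e3) = row 1: [0, -1]; row 2: [1, 0].
M = (-5/6)*rho(e1) + (-3)*rho(e2) + (-7/4)*rho(e1 e3), summed entrywise:
Answer: row 1: [0, 11/12 + 3*I]; row 2: [-31/12 - 3*I, 0]


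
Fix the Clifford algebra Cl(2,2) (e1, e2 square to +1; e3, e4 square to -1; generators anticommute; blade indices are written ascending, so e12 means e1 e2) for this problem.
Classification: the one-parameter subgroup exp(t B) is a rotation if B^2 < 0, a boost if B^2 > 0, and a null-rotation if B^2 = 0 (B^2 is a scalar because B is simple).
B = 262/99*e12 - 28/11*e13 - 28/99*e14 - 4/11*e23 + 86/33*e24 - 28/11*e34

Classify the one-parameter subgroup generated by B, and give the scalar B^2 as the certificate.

B^2 term by term: the squares give (262/99)^2*(e12)^2 + (-28/11)^2*(e13)^2 + (-28/99)^2*(e14)^2 + (-4/11)^2*(e23)^2 + (86/33)^2*(e24)^2 + (-28/11)^2*(e34)^2 = 68644/9801*(-1) + 784/121*(+1) + 784/9801*(+1) + 16/121*(+1) + 7396/1089*(+1) + 784/121*(-1) = 0 (each basis 2-blade squares to minus the product of its generators' squares); cross terms between blades sharing an index anticommute and cancel; the commuting (index-disjoint) pairs give grade-4 terms 2*c*c'*(blade product), which cancel blade by blade — e1234: -14672/1089 + 4816/363 + 224/1089 = 0 — confirming B is simple. So B^2 = 0.
Answer: null-rotation, certificate B^2 = 0. Key observation: B^2 = 0 is a conjugation invariant, so its sign decides the class regardless of the surface form of B.


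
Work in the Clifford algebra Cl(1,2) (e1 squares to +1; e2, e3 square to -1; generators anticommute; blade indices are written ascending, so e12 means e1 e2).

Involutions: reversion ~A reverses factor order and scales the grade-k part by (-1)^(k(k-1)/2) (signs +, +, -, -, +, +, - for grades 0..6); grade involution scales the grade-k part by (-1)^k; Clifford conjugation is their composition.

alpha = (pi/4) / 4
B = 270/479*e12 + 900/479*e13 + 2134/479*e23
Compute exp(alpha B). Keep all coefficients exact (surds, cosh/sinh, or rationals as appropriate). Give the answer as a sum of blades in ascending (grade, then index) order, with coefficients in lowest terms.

B^2 term by term: the squares give (270/479)^2*(e12)^2 + (900/479)^2*(e13)^2 + (2134/479)^2*(e23)^2 = 72900/229441*(+1) + 810000/229441*(+1) + 4553956/229441*(-1) = -16 (each basis 2-blade squares to minus the product of its generators' squares); cross terms between blades sharing an index anticommute and cancel. So B^2 = -16.
B^2 = -16 — circular case — the even/odd split gives cos and sin: l = 4, alpha*l = pi/4, so exp(alpha B) = cos(pi/4) + (sin(pi/4)/4)*B = sqrt(2)/2 + (sqrt(2)/8)*B.
Answer: sqrt(2)/2 + 135*sqrt(2)/1916*e12 + 225*sqrt(2)/958*e13 + 1067*sqrt(2)/1916*e23


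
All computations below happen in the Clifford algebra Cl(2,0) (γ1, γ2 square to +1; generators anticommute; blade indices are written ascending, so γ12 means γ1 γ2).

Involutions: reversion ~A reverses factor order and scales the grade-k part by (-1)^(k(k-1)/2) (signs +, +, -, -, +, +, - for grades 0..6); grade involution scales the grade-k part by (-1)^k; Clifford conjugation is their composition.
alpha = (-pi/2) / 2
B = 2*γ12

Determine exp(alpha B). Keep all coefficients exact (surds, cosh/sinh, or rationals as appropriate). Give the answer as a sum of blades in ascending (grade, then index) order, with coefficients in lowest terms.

B^2 = (2)^2*(γ12)^2 = 4*(-1) = -4 (a basis 2-blade squares to minus the product of its generators' squares).
B^2 = -4 — a negative square means the series sums to a rotation: l = 2, alpha*l = -pi/2, so exp(alpha B) = cos(-pi/2) + (sin(-pi/2)/2)*B = 0 + (-1/2)*B.
Answer: -γ12


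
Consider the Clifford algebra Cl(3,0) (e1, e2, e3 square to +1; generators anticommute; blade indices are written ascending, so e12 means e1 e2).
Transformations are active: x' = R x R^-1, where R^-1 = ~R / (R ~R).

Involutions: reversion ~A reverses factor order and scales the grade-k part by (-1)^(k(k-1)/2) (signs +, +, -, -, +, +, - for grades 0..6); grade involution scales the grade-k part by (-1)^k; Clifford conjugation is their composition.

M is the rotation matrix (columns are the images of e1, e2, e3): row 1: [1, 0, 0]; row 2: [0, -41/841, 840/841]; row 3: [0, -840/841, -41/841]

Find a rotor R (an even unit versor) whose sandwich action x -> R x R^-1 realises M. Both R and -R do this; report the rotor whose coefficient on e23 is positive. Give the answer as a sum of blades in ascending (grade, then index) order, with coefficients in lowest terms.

Method: write R = a + b12*e12 + b13*e13 + b23*e23 with a^2 + b12^2 + b13^2 + b23^2 = 1 (so R^-1 = ~R). Expanding the columns R e_j ~R gives tr M = 4a^2 - 1 and, from the antisymmetric part, M21 - M12 = -4a*b12, M13 - M31 = 4a*b13, M32 - M23 = -4a*b23.
Here tr M = 759/841, so a^2 = (1 + tr M)/4 = 400/841 and a = ±20/29. Taking a = 20/29: M21 - M12 = 0, M13 - M31 = 0, M32 - M23 = -1680/841, giving b12 = 0, b13 = 0, b23 = 21/29, i.e. R = 20/29 + 21/29*e23.
Its e23 coefficient is already positive.
Answer: 20/29 + 21/29*e23. Why the constraint matters: R and -R act identically through the sandwich — M has trace 759/841 either way — so only the sign condition on e23 picks one of the two preimages.


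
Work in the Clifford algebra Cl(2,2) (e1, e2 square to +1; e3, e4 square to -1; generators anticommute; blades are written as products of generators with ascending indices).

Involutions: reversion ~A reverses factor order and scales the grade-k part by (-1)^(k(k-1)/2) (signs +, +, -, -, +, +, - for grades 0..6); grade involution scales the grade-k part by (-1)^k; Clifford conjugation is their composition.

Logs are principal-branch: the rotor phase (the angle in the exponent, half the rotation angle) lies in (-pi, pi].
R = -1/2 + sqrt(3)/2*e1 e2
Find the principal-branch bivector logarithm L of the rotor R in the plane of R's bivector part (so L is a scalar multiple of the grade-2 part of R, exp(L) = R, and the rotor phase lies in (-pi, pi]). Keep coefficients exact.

The scalar part of R is -1/2, so the principal-branch rotor phase is pinned; divide the bivector part by its sine to get the unit plane — L is the phase times that plane.
Concretely: cos(phase) = -1/2 gives phase = ±2*pi/3, and since phase/sin(phase) is even the sign is immaterial: L = (phase/sin(phase)) * <R>_2 = (4*sqrt(3)*pi/9) * <R>_2.
Answer: 2*pi/3*e1 e2


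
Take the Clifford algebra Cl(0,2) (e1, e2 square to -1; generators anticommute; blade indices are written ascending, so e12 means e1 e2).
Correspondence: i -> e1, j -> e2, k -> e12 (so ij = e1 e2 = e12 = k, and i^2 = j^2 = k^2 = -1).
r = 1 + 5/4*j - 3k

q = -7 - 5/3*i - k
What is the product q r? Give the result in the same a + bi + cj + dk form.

In blades: q = -7 - 5/3*e1 - e12, r = 1 + 5/4*e2 - 3*e12.
Distribute q over r term by term (generator squares from the signature, products reordered to ascending indices): (-7)*r = -7 - 35/4*e2 + 21*e12; (-5/3*e1)*r = -5/3*e1 - 5*e2 - 25/12*e12; (-e12)*r = -3 + 5/4*e1 - e12.
Sum: -10 - 5/12*e1 - 55/4*e2 + 215/12*e12; translating back through the correspondence:
Answer: -10 - 5/12*i - 55/4*j + 215/12*k


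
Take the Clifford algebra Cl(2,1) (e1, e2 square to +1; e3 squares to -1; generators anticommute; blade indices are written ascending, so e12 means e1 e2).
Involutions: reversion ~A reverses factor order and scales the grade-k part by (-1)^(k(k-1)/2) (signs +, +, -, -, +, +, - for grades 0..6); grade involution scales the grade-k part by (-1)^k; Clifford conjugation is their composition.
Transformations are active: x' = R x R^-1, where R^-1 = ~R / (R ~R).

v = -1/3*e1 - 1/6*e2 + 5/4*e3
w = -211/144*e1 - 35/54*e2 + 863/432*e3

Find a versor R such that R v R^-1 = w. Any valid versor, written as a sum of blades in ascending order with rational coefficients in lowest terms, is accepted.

Here q(v) = q(w) = -205/144; the classical choice R = v + w = -259/144*e1 - 22/27*e2 + 1403/432*e3 then realises v -> w under the sandwich.
Answer: -259/144*e1 - 22/27*e2 + 1403/432*e3


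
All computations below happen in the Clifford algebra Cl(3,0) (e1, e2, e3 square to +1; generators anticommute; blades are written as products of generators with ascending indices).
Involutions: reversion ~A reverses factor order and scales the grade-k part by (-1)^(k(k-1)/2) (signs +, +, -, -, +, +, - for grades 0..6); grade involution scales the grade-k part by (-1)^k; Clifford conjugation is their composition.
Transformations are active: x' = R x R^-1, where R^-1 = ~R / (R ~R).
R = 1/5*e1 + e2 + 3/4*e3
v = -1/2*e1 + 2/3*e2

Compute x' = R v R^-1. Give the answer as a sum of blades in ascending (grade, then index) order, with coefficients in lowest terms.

~R = 1/5*e1 + e2 + 3/4*e3, and R ~R = 641/400, so R^-1 = ~R / (641/400).
R v = 17/30 + 19/30*e1 e2 + 3/8*e1 e3 - 1/2*e2 e3
Answer: 2467/3846*e1 + 26/641*e2 + 340/641*e3
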